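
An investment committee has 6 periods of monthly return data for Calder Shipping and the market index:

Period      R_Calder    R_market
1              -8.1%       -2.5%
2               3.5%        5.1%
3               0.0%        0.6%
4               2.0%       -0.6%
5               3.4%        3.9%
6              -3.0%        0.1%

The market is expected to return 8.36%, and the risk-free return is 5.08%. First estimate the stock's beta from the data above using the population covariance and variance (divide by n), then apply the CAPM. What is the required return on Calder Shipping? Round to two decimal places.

9.27%

Mean R_i = (-8.1 + 3.5 + 0.0 + 2.0 + 3.4 − 3.0) / 6 = -0.3667%
Mean R_m = (-2.5 + 5.1 + 0.6 − 0.6 + 3.9 + 0.1) / 6 = 1.1000%
Σ(R_i − R̄_i)(R_m − R̄_m) = 52.2800  ⇒  Cov = 52.2800 / 6 = 8.7133
Σ(R_m − R̄_m)² = 40.9400  ⇒  Var(R_m) = 40.9400 / 6 = 6.8233
β = Cov / Var(R_m) = 8.7133 / 6.8233 = 1.2770
MRP = 8.36% − 5.08% = 3.28%
E(R) = R_f + β × MRP = 5.08% + 1.2770 × 3.28% = 9.27%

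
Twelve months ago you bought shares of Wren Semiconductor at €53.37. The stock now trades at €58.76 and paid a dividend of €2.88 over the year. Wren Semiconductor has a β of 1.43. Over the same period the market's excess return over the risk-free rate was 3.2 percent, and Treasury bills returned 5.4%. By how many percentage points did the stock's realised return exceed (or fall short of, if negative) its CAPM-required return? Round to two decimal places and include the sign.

+5.52%

Realised HPR = (P1 + D1 − P0) / P0 = (58.76 + 2.88 − 53.37) / 53.37 = 8.27 / 53.37 = 15.4956%
CAPM required = R_f + β·MRP = 5.4% + 1.43 × 3.2% = 9.9760%
α = realised − required = 15.4956% − 9.9760% = +5.52%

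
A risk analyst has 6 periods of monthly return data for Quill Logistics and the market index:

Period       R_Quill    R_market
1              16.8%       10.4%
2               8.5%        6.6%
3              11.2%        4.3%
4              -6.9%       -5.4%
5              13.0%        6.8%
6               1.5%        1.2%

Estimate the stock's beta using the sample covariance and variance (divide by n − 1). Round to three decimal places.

1.520

Mean R_i = (16.8 + 8.5 + 11.2 − 6.9 + 13.0 + 1.5) / 6 = 7.3500%
Mean R_m = (10.4 + 6.6 + 4.3 − 5.4 + 6.8 + 1.2) / 6 = 3.9833%
Σ(R_i − R̄_i)(R_m − R̄_m) = 230.7750  ⇒  Cov = 230.7750 / 5 = 46.1550
Σ(R_m − R̄_m)² = 151.8483  ⇒  Var(R_m) = 151.8483 / 5 = 30.3697
β = Cov / Var(R_m) = 46.1550 / 30.3697 = 1.5198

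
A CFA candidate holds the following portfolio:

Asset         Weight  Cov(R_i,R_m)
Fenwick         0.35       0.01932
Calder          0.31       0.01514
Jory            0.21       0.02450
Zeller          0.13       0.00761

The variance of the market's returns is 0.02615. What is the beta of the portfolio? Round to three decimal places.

0.673

β_Fenwick = 0.01932 / 0.02615 = 0.7388
β_Calder = 0.01514 / 0.02615 = 0.5790
β_Jory = 0.02450 / 0.02615 = 0.9369
β_Zeller = 0.00761 / 0.02615 = 0.2910
β_P = Σ w_i β_i = 0.35×0.7388 + 0.31×0.5790 + 0.21×0.9369 + 0.13×0.2910 = 0.6726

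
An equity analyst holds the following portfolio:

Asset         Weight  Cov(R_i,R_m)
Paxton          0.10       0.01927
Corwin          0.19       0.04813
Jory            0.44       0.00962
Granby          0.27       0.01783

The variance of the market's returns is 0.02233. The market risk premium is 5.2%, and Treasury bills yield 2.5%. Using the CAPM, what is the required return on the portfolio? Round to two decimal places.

7.19%

β_Paxton = 0.01927 / 0.02233 = 0.8630
β_Corwin = 0.04813 / 0.02233 = 2.1554
β_Jory = 0.00962 / 0.02233 = 0.4308
β_Granby = 0.01783 / 0.02233 = 0.7985
β_P = Σ w_i β_i = 0.10×0.8630 + 0.19×2.1554 + 0.44×0.4308 + 0.27×0.7985 = 0.9010
E(R_P) = R_f + β_P × MRP = 2.5% + 0.9010 × 5.2% = 7.19%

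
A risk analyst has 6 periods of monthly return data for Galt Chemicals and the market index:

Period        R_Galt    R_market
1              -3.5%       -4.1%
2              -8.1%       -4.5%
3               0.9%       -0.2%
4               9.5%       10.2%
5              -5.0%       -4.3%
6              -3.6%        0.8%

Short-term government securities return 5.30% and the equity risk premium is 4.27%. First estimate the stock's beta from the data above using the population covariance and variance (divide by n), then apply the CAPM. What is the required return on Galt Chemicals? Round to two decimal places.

Mean R_i = (-3.5 − 8.1 + 0.9 + 9.5 − 5.0 − 3.6) / 6 = -1.6333%
Mean R_m = (-4.1 − 4.5 − 0.2 + 10.2 − 4.3 + 0.8) / 6 = -0.3500%
Σ(R_i − R̄_i)(R_m − R̄_m) = 162.7100  ⇒  Cov = 162.7100 / 6 = 27.1183
Σ(R_m − R̄_m)² = 159.5350  ⇒  Var(R_m) = 159.5350 / 6 = 26.5892
β = Cov / Var(R_m) = 27.1183 / 26.5892 = 1.0199
E(R) = R_f + β × MRP = 5.30% + 1.0199 × 4.27% = 9.65%

9.65%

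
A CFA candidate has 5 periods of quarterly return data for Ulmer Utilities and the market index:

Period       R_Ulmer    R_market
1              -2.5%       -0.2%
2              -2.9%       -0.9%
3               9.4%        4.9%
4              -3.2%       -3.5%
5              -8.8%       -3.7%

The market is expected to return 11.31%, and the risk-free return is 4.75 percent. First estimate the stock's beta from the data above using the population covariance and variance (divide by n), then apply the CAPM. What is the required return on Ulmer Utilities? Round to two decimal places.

Mean R_i = (-2.5 − 2.9 + 9.4 − 3.2 − 8.8) / 5 = -1.6000%
Mean R_m = (-0.2 − 0.9 + 4.9 − 3.5 − 3.7) / 5 = -0.6800%
Σ(R_i − R̄_i)(R_m − R̄_m) = 87.4900  ⇒  Cov = 87.4900 / 5 = 17.4980
Σ(R_m − R̄_m)² = 48.4880  ⇒  Var(R_m) = 48.4880 / 5 = 9.6976
β = Cov / Var(R_m) = 17.4980 / 9.6976 = 1.8044
MRP = 11.31% − 4.75% = 6.56%
E(R) = R_f + β × MRP = 4.75% + 1.8044 × 6.56% = 16.59%

16.59%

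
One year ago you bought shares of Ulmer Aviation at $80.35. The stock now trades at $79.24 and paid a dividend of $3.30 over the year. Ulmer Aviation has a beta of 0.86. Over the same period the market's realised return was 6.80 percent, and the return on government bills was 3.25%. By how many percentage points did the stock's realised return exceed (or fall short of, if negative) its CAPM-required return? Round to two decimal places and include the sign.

Realised HPR = (P1 + D1 − P0) / P0 = (79.24 + 3.30 − 80.35) / 80.35 = 2.19 / 80.35 = 2.7256%
MRP = 6.80% − 3.25% = 3.55%
CAPM required = R_f + β·MRP = 3.25% + 0.86 × 3.55% = 6.3030%
α = realised − required = 2.7256% − 6.3030% = -3.58%

-3.58%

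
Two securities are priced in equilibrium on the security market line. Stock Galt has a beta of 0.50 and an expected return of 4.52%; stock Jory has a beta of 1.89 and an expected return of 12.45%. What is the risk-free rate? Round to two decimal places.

Both satisfy E(R) = R_f + β·MRP, so the slope of the SML is
MRP = (12.45% − 4.52%) / (1.89 − 0.50) = 7.93% / 1.39 = 5.7050%
R_f = E(R_Galt) − β_Galt·MRP = 4.52% − 0.50 × 5.7050% = 1.6675%

1.67%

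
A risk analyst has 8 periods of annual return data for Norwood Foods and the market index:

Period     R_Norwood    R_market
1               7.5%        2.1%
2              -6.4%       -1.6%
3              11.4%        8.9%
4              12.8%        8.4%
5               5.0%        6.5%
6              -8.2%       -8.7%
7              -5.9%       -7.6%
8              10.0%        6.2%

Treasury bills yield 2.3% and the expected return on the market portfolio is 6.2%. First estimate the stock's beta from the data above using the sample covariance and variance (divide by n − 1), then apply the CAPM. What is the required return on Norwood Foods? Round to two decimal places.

6.80%

Mean R_i = (7.5 − 6.4 + 11.4 + 12.8 + 5.0 − 8.2 − 5.9 + 10.0) / 8 = 3.2750%
Mean R_m = (2.1 − 1.6 + 8.9 + 8.4 + 6.5 − 8.7 − 7.6 + 6.2) / 8 = 1.7750%
Σ(R_i − R̄_i)(R_m − R̄_m) = 399.1450  ⇒  Cov = 399.1450 / 7 = 57.0207
Σ(R_m − R̄_m)² = 345.6750  ⇒  Var(R_m) = 345.6750 / 7 = 49.3821
β = Cov / Var(R_m) = 57.0207 / 49.3821 = 1.1547
MRP = 6.2% − 2.3% = 3.90%
E(R) = R_f + β × MRP = 2.3% + 1.1547 × 3.9% = 6.80%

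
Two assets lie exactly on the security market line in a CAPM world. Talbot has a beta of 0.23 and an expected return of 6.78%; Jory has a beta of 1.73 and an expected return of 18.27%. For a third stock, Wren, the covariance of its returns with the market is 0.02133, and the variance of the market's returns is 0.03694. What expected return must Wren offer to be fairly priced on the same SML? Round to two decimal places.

9.44%

MRP = (18.27% − 6.78%) / (1.73 − 0.23) = 7.6600%
R_f = 6.78% − 0.23 × 7.6600% = 5.0182%
β_Wren = Cov / Var(R_m) = 0.02133 / 0.03694 = 0.5774
E(R_Wren) = R_f + β × MRP = 5.0182% + 0.5774 × 7.6600% = 9.44%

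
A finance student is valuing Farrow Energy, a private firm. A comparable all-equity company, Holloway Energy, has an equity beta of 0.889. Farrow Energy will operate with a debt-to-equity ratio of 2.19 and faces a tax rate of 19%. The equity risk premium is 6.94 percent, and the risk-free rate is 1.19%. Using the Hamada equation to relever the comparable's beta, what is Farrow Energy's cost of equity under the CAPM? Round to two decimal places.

β_L = β_U × [1 + (1 − t)(D/E)] = 0.889 × [1 + (1 − 0.19) × 2.19]
    = 0.889 × [1 + 0.81 × 2.19] = 0.889 × 2.7739 = 2.4660
E(R) = R_f + β_L × MRP = 1.19% + 2.4660 × 6.94% = 18.30%

18.30%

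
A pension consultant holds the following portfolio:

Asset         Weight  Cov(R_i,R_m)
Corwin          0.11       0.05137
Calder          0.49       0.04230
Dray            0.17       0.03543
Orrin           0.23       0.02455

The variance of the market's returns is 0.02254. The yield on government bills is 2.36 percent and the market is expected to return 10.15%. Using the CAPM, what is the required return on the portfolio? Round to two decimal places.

β_Corwin = 0.05137 / 0.02254 = 2.2791
β_Calder = 0.04230 / 0.02254 = 1.8767
β_Dray = 0.03543 / 0.02254 = 1.5719
β_Orrin = 0.02455 / 0.02254 = 1.0892
β_P = Σ w_i β_i = 0.11×2.2791 + 0.49×1.8767 + 0.17×1.5719 + 0.23×1.0892 = 1.6880
MRP = 10.15% − 2.36% = 7.79%
E(R_P) = R_f + β_P × MRP = 2.36% + 1.6880 × 7.79% = 15.51%

15.51%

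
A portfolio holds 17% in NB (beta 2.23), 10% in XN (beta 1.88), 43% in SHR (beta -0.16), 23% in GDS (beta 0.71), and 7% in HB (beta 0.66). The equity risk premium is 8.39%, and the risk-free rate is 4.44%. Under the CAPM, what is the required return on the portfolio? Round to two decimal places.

10.38%

β_P = Σ w_i β_i = 0.17×2.23 + 0.10×1.88 + 0.43×-0.16 + 0.23×0.71 + 0.07×0.66 = 0.7078
E(R_P) = R_f + β_P × MRP = 4.44% + 0.7078 × 8.39% = 10.38%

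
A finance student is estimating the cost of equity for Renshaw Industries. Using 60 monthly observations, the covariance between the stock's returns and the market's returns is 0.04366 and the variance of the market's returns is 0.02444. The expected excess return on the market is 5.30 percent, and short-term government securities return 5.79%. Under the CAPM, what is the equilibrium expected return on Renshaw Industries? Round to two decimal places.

β = Cov(R_i, R_m) / Var(R_m) = 0.04366 / 0.02444 = 1.7864
E(R) = R_f + β × MRP = 5.79% + 1.7864 × 5.30% = 15.26%

15.26%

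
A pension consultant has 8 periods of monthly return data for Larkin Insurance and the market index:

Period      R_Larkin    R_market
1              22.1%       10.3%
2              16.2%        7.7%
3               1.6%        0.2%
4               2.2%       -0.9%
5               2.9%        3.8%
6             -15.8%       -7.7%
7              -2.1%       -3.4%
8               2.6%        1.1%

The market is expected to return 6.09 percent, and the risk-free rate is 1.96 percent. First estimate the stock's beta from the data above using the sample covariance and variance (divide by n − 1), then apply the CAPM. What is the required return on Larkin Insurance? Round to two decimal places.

Mean R_i = (22.1 + 16.2 + 1.6 + 2.2 + 2.9 − 15.8 − 2.1 + 2.6) / 8 = 3.7125%
Mean R_m = (10.3 + 7.7 + 0.2 − 0.9 + 3.8 − 7.7 − 3.4 + 1.1) / 8 = 1.3875%
Σ(R_i − R̄_i)(R_m − R̄_m) = 452.1813  ⇒  Cov = 452.1813 / 7 = 64.5973
Σ(R_m − R̄_m)² = 237.3288  ⇒  Var(R_m) = 237.3288 / 7 = 33.9041
β = Cov / Var(R_m) = 64.5973 / 33.9041 = 1.9053
MRP = 6.09% − 1.96% = 4.13%
E(R) = R_f + β × MRP = 1.96% + 1.9053 × 4.13% = 9.83%

9.83%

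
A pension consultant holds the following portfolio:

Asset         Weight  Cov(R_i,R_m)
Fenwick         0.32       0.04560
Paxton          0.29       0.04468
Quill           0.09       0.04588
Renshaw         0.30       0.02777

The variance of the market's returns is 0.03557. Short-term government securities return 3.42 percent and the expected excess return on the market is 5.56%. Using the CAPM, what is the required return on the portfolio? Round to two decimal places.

9.67%

β_Fenwick = 0.04560 / 0.03557 = 1.2820
β_Paxton = 0.04468 / 0.03557 = 1.2561
β_Quill = 0.04588 / 0.03557 = 1.2899
β_Renshaw = 0.02777 / 0.03557 = 0.7807
β_P = Σ w_i β_i = 0.32×1.2820 + 0.29×1.2561 + 0.09×1.2899 + 0.30×0.7807 = 1.1248
E(R_P) = R_f + β_P × MRP = 3.42% + 1.1248 × 5.56% = 9.67%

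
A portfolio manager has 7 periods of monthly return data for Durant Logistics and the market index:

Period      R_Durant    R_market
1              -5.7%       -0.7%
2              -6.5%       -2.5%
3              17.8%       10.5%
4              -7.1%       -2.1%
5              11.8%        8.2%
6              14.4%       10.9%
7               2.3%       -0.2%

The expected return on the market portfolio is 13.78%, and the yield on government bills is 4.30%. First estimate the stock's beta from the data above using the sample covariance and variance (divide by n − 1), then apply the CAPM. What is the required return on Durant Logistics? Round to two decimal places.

Mean R_i = (-5.7 − 6.5 + 17.8 − 7.1 + 11.8 + 14.4 + 2.3) / 7 = 3.8571%
Mean R_m = (-0.7 − 2.5 + 10.5 − 2.1 + 8.2 + 10.9 − 0.2) / 7 = 3.4429%
Σ(R_i − R̄_i)(R_m − R̄_m) = 382.3529  ⇒  Cov = 382.3529 / 6 = 63.7255
Σ(R_m − R̄_m)² = 224.5171  ⇒  Var(R_m) = 224.5171 / 6 = 37.4195
β = Cov / Var(R_m) = 63.7255 / 37.4195 = 1.7030
MRP = 13.78% − 4.30% = 9.48%
E(R) = R_f + β × MRP = 4.30% + 1.7030 × 9.48% = 20.44%

20.44%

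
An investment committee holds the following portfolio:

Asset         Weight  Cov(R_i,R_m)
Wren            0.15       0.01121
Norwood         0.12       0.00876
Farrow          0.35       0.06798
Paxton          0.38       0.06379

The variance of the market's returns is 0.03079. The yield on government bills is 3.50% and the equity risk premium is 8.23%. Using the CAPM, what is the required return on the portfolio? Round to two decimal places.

17.07%

β_Wren = 0.01121 / 0.03079 = 0.3641
β_Norwood = 0.00876 / 0.03079 = 0.2845
β_Farrow = 0.06798 / 0.03079 = 2.2079
β_Paxton = 0.06379 / 0.03079 = 2.0718
β_P = Σ w_i β_i = 0.15×0.3641 + 0.12×0.2845 + 0.35×2.2079 + 0.38×2.0718 = 1.6488
E(R_P) = R_f + β_P × MRP = 3.50% + 1.6488 × 8.23% = 17.07%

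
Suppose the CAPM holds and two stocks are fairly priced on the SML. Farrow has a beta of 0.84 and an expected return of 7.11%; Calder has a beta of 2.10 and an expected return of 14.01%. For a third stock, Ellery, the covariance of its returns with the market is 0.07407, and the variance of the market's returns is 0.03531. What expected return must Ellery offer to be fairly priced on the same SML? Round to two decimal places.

MRP = (14.01% − 7.11%) / (2.10 − 0.84) = 5.4762%
R_f = 7.11% − 0.84 × 5.4762% = 2.5100%
β_Ellery = Cov / Var(R_m) = 0.07407 / 0.03531 = 2.0977
E(R_Ellery) = R_f + β × MRP = 2.5100% + 2.0977 × 5.4762% = 14.00%

14.00%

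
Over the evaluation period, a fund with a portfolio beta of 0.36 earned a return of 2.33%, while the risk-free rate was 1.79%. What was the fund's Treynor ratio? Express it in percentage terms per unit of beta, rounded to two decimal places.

1.50%

Treynor = (R_P − R_f) / β_P = (2.33% − 1.79%) / 0.3600 = 0.54% / 0.3600 = 1.50%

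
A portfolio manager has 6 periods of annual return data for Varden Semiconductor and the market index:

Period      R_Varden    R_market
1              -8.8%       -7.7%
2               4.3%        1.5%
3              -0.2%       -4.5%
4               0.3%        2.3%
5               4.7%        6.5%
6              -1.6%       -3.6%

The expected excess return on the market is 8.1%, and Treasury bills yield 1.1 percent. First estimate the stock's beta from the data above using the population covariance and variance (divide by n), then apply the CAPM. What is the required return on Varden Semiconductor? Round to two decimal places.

Mean R_i = (-8.8 + 4.3 − 0.2 + 0.3 + 4.7 − 1.6) / 6 = -0.2167%
Mean R_m = (-7.7 + 1.5 − 4.5 + 2.3 + 6.5 − 3.6) / 6 = -0.9167%
Σ(R_i − R̄_i)(R_m − R̄_m) = 110.9183  ⇒  Cov = 110.9183 / 6 = 18.4864
Σ(R_m − R̄_m)² = 137.2483  ⇒  Var(R_m) = 137.2483 / 6 = 22.8747
β = Cov / Var(R_m) = 18.4864 / 22.8747 = 0.8082
E(R) = R_f + β × MRP = 1.1% + 0.8082 × 8.1% = 7.65%

7.65%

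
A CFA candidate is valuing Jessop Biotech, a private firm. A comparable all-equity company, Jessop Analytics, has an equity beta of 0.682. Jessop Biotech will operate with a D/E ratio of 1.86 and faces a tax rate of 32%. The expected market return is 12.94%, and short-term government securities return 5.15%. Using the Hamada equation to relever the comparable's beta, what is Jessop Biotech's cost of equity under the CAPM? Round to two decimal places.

17.18%

β_L = β_U × [1 + (1 − t)(D/E)] = 0.682 × [1 + (1 − 0.32) × 1.86]
    = 0.682 × [1 + 0.68 × 1.86] = 0.682 × 2.2648 = 1.5446
MRP = 12.94% − 5.15% = 7.79%
E(R) = R_f + β_L × MRP = 5.15% + 1.5446 × 7.79% = 17.18%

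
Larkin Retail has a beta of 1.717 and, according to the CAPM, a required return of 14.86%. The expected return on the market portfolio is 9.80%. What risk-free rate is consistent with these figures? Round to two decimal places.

E(R) = R_f + β(E(R_m) − R_f) = R_f(1 − β) + β·E(R_m)
14.86% = R_f × (1 − 1.717) + 1.717 × 9.80%
14.86% = R_f × -0.717 + 16.82660%
R_f = (14.86% − 16.82660%) / -0.717 = 2.74%

2.74%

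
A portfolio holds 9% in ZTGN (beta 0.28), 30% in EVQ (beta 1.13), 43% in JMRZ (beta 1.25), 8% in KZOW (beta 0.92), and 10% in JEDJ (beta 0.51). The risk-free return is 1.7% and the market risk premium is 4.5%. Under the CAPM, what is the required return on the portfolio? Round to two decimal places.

6.32%

β_P = Σ w_i β_i = 0.09×0.28 + 0.30×1.13 + 0.43×1.25 + 0.08×0.92 + 0.10×0.51 = 1.0263
E(R_P) = R_f + β_P × MRP = 1.7% + 1.0263 × 4.5% = 6.32%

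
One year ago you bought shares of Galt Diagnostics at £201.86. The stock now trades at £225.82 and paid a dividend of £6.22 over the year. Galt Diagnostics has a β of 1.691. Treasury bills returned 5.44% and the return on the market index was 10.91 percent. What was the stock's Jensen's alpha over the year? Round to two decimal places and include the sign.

Realised HPR = (P1 + D1 − P0) / P0 = (225.82 + 6.22 − 201.86) / 201.86 = 30.18 / 201.86 = 14.9510%
MRP = 10.91% − 5.44% = 5.47%
CAPM required = R_f + β·MRP = 5.44% + 1.691 × 5.47% = 14.68977%
α = realised − required = 14.9510% − 14.68977% = +0.26%

+0.26%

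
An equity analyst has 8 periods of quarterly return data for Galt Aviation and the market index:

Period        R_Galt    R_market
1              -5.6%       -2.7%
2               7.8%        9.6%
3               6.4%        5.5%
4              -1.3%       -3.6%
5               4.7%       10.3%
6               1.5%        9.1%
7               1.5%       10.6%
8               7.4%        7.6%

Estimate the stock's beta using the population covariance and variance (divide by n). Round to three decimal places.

0.577

Mean R_i = (-5.6 + 7.8 + 6.4 − 1.3 + 4.7 + 1.5 + 1.5 + 7.4) / 8 = 2.8000%
Mean R_m = (-2.7 + 9.6 + 5.5 − 3.6 + 10.3 + 9.1 + 10.6 + 7.6) / 8 = 5.8000%
Σ(R_i − R̄_i)(R_m − R̄_m) = 134.1600  ⇒  Cov = 134.1600 / 8 = 16.7700
Σ(R_m − R̄_m)² = 232.5600  ⇒  Var(R_m) = 232.5600 / 8 = 29.0700
β = Cov / Var(R_m) = 16.7700 / 29.0700 = 0.5769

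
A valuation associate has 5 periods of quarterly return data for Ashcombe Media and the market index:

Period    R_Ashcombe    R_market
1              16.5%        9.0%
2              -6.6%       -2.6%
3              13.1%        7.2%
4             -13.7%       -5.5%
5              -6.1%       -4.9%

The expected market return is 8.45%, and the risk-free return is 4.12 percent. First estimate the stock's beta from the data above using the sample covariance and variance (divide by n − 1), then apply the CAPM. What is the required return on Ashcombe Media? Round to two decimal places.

12.32%

Mean R_i = (16.5 − 6.6 + 13.1 − 13.7 − 6.1) / 5 = 0.6400%
Mean R_m = (9.0 − 2.6 + 7.2 − 5.5 − 4.9) / 5 = 0.6400%
Σ(R_i − R̄_i)(R_m − R̄_m) = 363.1720  ⇒  Cov = 363.1720 / 4 = 90.7930
Σ(R_m − R̄_m)² = 191.8120  ⇒  Var(R_m) = 191.8120 / 4 = 47.9530
β = Cov / Var(R_m) = 90.7930 / 47.9530 = 1.8934
MRP = 8.45% − 4.12% = 4.33%
E(R) = R_f + β × MRP = 4.12% + 1.8934 × 4.33% = 12.32%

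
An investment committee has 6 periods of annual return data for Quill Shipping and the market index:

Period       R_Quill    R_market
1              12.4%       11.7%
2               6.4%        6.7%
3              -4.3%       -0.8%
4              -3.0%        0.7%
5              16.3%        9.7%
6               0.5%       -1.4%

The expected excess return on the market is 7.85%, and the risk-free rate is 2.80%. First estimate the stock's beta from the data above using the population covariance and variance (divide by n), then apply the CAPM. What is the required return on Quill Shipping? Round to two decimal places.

Mean R_i = (12.4 + 6.4 − 4.3 − 3.0 + 16.3 + 0.5) / 6 = 4.7167%
Mean R_m = (11.7 + 6.7 − 0.8 + 0.7 + 9.7 − 1.4) / 6 = 4.4333%
Σ(R_i − R̄_i)(R_m − R̄_m) = 221.2467  ⇒  Cov = 221.2467 / 6 = 36.8745
Σ(R_m − R̄_m)² = 161.0333  ⇒  Var(R_m) = 161.0333 / 6 = 26.8389
β = Cov / Var(R_m) = 36.8745 / 26.8389 = 1.3739
E(R) = R_f + β × MRP = 2.80% + 1.3739 × 7.85% = 13.59%

13.59%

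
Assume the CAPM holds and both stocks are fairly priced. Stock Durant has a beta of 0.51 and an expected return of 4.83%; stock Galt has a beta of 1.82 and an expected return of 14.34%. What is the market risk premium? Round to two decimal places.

Both satisfy E(R) = R_f + β·MRP, so the slope of the SML is
MRP = (14.34% − 4.83%) / (1.82 − 0.51) = 9.51% / 1.31 = 7.2595%

7.26%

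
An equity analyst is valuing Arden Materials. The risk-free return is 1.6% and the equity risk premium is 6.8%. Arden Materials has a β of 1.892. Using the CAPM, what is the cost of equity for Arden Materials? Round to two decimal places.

E(R) = R_f + β × MRP = 1.6% + 1.892 × 6.8% = 14.47%

14.47%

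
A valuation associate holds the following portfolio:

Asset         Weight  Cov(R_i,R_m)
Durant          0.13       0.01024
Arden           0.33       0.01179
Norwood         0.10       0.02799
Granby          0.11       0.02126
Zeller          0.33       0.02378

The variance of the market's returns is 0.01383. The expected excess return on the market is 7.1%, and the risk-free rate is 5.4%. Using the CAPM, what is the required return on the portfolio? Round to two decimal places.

14.75%

β_Durant = 0.01024 / 0.01383 = 0.7404
β_Arden = 0.01179 / 0.01383 = 0.8525
β_Norwood = 0.02799 / 0.01383 = 2.0239
β_Granby = 0.02126 / 0.01383 = 1.5372
β_Zeller = 0.02378 / 0.01383 = 1.7195
β_P = Σ w_i β_i = 0.13×0.7404 + 0.33×0.8525 + 0.10×2.0239 + 0.11×1.5372 + 0.33×1.7195 = 1.3165
E(R_P) = R_f + β_P × MRP = 5.4% + 1.3165 × 7.1% = 14.75%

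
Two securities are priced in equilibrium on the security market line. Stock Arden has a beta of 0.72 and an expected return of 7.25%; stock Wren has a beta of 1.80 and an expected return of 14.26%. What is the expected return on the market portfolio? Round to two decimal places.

9.07%

Both satisfy E(R) = R_f + β·MRP, so the slope of the SML is
MRP = (14.26% − 7.25%) / (1.80 − 0.72) = 7.01% / 1.08 = 6.4907%
R_f = E(R_Arden) − β_Arden·MRP = 7.25% − 0.72 × 6.4907% = 2.5767%
E(R_m) = R_f + MRP = 2.5767% + 6.4907% = 9.07%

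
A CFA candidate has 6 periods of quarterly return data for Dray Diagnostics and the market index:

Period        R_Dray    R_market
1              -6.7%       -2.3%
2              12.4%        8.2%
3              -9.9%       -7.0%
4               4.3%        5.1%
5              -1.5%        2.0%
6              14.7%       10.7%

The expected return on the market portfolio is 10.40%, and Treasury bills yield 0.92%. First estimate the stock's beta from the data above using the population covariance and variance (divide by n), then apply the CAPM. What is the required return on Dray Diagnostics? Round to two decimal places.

Mean R_i = (-6.7 + 12.4 − 9.9 + 4.3 − 1.5 + 14.7) / 6 = 2.2167%
Mean R_m = (-2.3 + 8.2 − 7.0 + 5.1 + 2.0 + 10.7) / 6 = 2.7833%
Σ(R_i − R̄_i)(R_m − R̄_m) = 325.5917  ⇒  Cov = 325.5917 / 6 = 54.2653
Σ(R_m − R̄_m)² = 219.5483  ⇒  Var(R_m) = 219.5483 / 6 = 36.5914
β = Cov / Var(R_m) = 54.2653 / 36.5914 = 1.4830
MRP = 10.40% − 0.92% = 9.48%
E(R) = R_f + β × MRP = 0.92% + 1.4830 × 9.48% = 14.98%

14.98%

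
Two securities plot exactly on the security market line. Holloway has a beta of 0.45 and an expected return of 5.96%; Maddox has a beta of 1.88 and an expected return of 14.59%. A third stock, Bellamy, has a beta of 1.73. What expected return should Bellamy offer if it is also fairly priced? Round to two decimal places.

MRP (SML slope) = (14.59% − 5.96%) / (1.88 − 0.45) = 8.63% / 1.43 = 6.0350%
R_f (intercept) = 5.96% − 0.45 × 6.0350% = 3.2443%
E(R_Bellamy) = R_f + β × MRP = 3.2443% + 1.73 × 6.0350% = 13.68%

13.68%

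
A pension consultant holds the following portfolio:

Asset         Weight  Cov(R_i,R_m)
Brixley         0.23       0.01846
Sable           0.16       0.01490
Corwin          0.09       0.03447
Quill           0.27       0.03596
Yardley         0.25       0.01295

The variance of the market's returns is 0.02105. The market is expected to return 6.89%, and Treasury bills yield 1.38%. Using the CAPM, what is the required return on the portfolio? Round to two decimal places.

7.32%

β_Brixley = 0.01846 / 0.02105 = 0.8770
β_Sable = 0.01490 / 0.02105 = 0.7078
β_Corwin = 0.03447 / 0.02105 = 1.6375
β_Quill = 0.03596 / 0.02105 = 1.7083
β_Yardley = 0.01295 / 0.02105 = 0.6152
β_P = Σ w_i β_i = 0.23×0.8770 + 0.16×0.7078 + 0.09×1.6375 + 0.27×1.7083 + 0.25×0.6152 = 1.0774
MRP = 6.89% − 1.38% = 5.51%
E(R_P) = R_f + β_P × MRP = 1.38% + 1.0774 × 5.51% = 7.32%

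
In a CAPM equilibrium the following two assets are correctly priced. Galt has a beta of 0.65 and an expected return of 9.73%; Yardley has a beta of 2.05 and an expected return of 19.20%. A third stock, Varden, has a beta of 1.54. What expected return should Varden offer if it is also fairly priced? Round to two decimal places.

MRP (SML slope) = (19.20% − 9.73%) / (2.05 − 0.65) = 9.47% / 1.40 = 6.7643%
R_f (intercept) = 9.73% − 0.65 × 6.7643% = 5.3332%
E(R_Varden) = R_f + β × MRP = 5.3332% + 1.54 × 6.7643% = 15.75%

15.75%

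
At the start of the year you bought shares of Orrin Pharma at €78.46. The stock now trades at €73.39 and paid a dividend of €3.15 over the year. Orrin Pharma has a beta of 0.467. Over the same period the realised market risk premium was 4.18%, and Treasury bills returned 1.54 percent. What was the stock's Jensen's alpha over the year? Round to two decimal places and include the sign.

Realised HPR = (P1 + D1 − P0) / P0 = (73.39 + 3.15 − 78.46) / 78.46 = -1.92 / 78.46 = -2.4471%
CAPM required = R_f + β·MRP = 1.54% + 0.467 × 4.18% = 3.49206%
α = realised − required = -2.4471% − 3.49206% = -5.94%

-5.94%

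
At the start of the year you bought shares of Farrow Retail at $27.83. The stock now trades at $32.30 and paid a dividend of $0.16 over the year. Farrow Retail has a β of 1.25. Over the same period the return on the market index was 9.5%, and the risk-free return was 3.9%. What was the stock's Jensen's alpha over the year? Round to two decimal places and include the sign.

Realised HPR = (P1 + D1 − P0) / P0 = (32.30 + 0.16 − 27.83) / 27.83 = 4.63 / 27.83 = 16.6367%
MRP = 9.5% − 3.9% = 5.60%
CAPM required = R_f + β·MRP = 3.9% + 1.25 × 5.6% = 10.9000%
α = realised − required = 16.6367% − 10.9000% = +5.74%

+5.74%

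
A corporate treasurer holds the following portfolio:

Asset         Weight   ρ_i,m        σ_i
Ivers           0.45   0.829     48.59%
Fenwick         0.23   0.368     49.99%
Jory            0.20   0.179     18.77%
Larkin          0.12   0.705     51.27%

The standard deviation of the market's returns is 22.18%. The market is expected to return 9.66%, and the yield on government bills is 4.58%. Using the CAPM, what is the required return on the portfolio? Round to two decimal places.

10.85%

β_Ivers = 0.829 × 48.59% / 22.18% = 1.8161
β_Fenwick = 0.368 × 49.99% / 22.18% = 0.8294
β_Jory = 0.179 × 18.77% / 22.18% = 0.1515
β_Larkin = 0.705 × 51.27% / 22.18% = 1.6296
β_P = Σ w_i β_i = 0.45×1.8161 + 0.23×0.8294 + 0.20×0.1515 + 0.12×1.6296 = 1.2339
MRP = 9.66% − 4.58% = 5.08%
E(R_P) = R_f + β_P × MRP = 4.58% + 1.2339 × 5.08% = 10.85%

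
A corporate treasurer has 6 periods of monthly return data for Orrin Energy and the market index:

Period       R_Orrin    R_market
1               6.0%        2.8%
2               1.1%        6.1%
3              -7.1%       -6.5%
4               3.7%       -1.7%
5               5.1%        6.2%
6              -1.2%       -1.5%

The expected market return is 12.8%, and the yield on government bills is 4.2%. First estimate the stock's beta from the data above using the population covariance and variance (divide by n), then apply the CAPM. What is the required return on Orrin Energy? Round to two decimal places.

Mean R_i = (6.0 + 1.1 − 7.1 + 3.7 + 5.1 − 1.2) / 6 = 1.2667%
Mean R_m = (2.8 + 6.1 − 6.5 − 1.7 + 6.2 − 1.5) / 6 = 0.9000%
Σ(R_i − R̄_i)(R_m − R̄_m) = 89.9500  ⇒  Cov = 89.9500 / 6 = 14.9917
Σ(R_m − R̄_m)² = 126.0200  ⇒  Var(R_m) = 126.0200 / 6 = 21.0033
β = Cov / Var(R_m) = 14.9917 / 21.0033 = 0.7138
MRP = 12.8% − 4.2% = 8.60%
E(R) = R_f + β × MRP = 4.2% + 0.7138 × 8.6% = 10.34%

10.34%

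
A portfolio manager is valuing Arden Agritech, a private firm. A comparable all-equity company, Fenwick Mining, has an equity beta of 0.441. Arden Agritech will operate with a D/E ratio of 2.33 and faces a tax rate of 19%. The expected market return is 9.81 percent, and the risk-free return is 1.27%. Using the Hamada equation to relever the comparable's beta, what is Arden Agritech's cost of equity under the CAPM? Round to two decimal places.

β_L = β_U × [1 + (1 − t)(D/E)] = 0.441 × [1 + (1 − 0.19) × 2.33]
    = 0.441 × [1 + 0.81 × 2.33] = 0.441 × 2.8873 = 1.2733
MRP = 9.81% − 1.27% = 8.54%
E(R) = R_f + β_L × MRP = 1.27% + 1.2733 × 8.54% = 12.14%

12.14%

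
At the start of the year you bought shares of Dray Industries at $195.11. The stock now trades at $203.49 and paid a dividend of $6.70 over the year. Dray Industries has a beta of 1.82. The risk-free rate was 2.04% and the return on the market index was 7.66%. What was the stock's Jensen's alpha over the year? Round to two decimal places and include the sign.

Realised HPR = (P1 + D1 − P0) / P0 = (203.49 + 6.70 − 195.11) / 195.11 = 15.08 / 195.11 = 7.7290%
MRP = 7.66% − 2.04% = 5.62%
CAPM required = R_f + β·MRP = 2.04% + 1.82 × 5.62% = 12.2684%
α = realised − required = 7.7290% − 12.2684% = -4.54%

-4.54%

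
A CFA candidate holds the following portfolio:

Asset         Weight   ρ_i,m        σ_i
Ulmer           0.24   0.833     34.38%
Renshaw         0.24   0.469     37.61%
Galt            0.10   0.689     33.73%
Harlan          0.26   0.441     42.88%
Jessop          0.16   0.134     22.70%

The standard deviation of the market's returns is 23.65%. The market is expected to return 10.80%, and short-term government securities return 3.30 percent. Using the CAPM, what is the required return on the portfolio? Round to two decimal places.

β_Ulmer = 0.833 × 34.38% / 23.65% = 1.2109
β_Renshaw = 0.469 × 37.61% / 23.65% = 0.7458
β_Galt = 0.689 × 33.73% / 23.65% = 0.9827
β_Harlan = 0.441 × 42.88% / 23.65% = 0.7996
β_Jessop = 0.134 × 22.70% / 23.65% = 0.1286
β_P = Σ w_i β_i = 0.24×1.2109 + 0.24×0.7458 + 0.10×0.9827 + 0.26×0.7996 + 0.16×0.1286 = 0.7964
MRP = 10.80% − 3.30% = 7.50%
E(R_P) = R_f + β_P × MRP = 3.30% + 0.7964 × 7.50% = 9.27%

9.27%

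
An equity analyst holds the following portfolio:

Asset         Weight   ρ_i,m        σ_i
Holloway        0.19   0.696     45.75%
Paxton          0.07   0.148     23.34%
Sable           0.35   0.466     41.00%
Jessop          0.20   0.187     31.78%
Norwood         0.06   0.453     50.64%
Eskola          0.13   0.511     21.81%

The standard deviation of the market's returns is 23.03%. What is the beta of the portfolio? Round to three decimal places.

β_Holloway = 0.696 × 45.75% / 23.03% = 1.3826
β_Paxton = 0.148 × 23.34% / 23.03% = 0.1500
β_Sable = 0.466 × 41.00% / 23.03% = 0.8296
β_Jessop = 0.187 × 31.78% / 23.03% = 0.2580
β_Norwood = 0.453 × 50.64% / 23.03% = 0.9961
β_Eskola = 0.511 × 21.81% / 23.03% = 0.4839
β_P = Σ w_i β_i = 0.19×1.3826 + 0.07×0.1500 + 0.35×0.8296 + 0.20×0.2580 + 0.06×0.9961 + 0.13×0.4839 = 0.7378

0.738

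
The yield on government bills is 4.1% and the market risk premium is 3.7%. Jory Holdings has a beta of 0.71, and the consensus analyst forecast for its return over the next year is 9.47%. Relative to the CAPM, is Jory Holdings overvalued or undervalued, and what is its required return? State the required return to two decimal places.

Required return = R_f + β·MRP = 4.1% + 0.71 × 3.7% = 6.73%
Forecast 9.47% > required 6.73% → the stock plots above the SML → undervalued.

Undervalued; required return 6.73%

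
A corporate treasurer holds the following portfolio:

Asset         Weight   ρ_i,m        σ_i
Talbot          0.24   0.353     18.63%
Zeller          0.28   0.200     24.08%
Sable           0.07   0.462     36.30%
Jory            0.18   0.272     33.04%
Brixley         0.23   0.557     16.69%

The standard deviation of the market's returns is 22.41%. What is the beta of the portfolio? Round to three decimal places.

0.351

β_Talbot = 0.353 × 18.63% / 22.41% = 0.2935
β_Zeller = 0.200 × 24.08% / 22.41% = 0.2149
β_Sable = 0.462 × 36.30% / 22.41% = 0.7484
β_Jory = 0.272 × 33.04% / 22.41% = 0.4010
β_Brixley = 0.557 × 16.69% / 22.41% = 0.4148
β_P = Σ w_i β_i = 0.24×0.2935 + 0.28×0.2149 + 0.07×0.7484 + 0.18×0.4010 + 0.23×0.4148 = 0.3506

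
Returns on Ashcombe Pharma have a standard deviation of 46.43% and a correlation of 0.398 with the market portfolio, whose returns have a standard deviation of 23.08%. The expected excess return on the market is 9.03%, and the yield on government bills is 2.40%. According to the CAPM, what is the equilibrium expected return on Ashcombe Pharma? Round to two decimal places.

β = ρ × σ_i / σ_m = 0.398 × 46.43% / 23.08% = 0.8007
E(R) = 2.40% + 0.8007 × 9.03% = 9.63%

9.63%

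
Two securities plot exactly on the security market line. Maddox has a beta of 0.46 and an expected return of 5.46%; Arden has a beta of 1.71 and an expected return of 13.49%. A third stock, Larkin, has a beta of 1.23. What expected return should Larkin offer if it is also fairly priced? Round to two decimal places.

10.41%

MRP (SML slope) = (13.49% − 5.46%) / (1.71 − 0.46) = 8.03% / 1.25 = 6.4240%
R_f (intercept) = 5.46% − 0.46 × 6.4240% = 2.5050%
E(R_Larkin) = R_f + β × MRP = 2.5050% + 1.23 × 6.4240% = 10.41%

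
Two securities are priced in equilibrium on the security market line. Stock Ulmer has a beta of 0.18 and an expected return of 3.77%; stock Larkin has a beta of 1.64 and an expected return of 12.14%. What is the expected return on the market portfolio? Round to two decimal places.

8.47%

Both satisfy E(R) = R_f + β·MRP, so the slope of the SML is
MRP = (12.14% − 3.77%) / (1.64 − 0.18) = 8.37% / 1.46 = 5.7329%
R_f = E(R_Ulmer) − β_Ulmer·MRP = 3.77% − 0.18 × 5.7329% = 2.7381%
E(R_m) = R_f + MRP = 2.7381% + 5.7329% = 8.47%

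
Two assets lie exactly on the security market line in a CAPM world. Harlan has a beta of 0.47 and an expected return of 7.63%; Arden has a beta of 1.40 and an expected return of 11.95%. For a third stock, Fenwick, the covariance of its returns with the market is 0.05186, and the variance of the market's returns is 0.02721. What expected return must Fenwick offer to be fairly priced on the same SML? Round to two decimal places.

MRP = (11.95% − 7.63%) / (1.40 − 0.47) = 4.6452%
R_f = 7.63% − 0.47 × 4.6452% = 5.4468%
β_Fenwick = Cov / Var(R_m) = 0.05186 / 0.02721 = 1.9059
E(R_Fenwick) = R_f + β × MRP = 5.4468% + 1.9059 × 4.6452% = 14.30%

14.30%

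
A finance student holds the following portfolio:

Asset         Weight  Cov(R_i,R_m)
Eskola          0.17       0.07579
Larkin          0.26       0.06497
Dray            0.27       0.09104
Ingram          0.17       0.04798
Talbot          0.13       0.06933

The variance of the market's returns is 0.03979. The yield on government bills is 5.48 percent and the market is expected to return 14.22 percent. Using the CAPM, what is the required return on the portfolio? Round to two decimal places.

21.19%

β_Eskola = 0.07579 / 0.03979 = 1.9047
β_Larkin = 0.06497 / 0.03979 = 1.6328
β_Dray = 0.09104 / 0.03979 = 2.2880
β_Ingram = 0.04798 / 0.03979 = 1.2058
β_Talbot = 0.06933 / 0.03979 = 1.7424
β_P = Σ w_i β_i = 0.17×1.9047 + 0.26×1.6328 + 0.27×2.2880 + 0.17×1.2058 + 0.13×1.7424 = 1.7976
MRP = 14.22% − 5.48% = 8.74%
E(R_P) = R_f + β_P × MRP = 5.48% + 1.7976 × 8.74% = 21.19%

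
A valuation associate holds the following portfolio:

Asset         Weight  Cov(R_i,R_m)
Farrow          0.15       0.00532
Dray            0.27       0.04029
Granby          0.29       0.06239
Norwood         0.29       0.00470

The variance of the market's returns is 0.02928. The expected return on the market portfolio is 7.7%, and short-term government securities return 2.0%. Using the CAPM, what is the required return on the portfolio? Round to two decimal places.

β_Farrow = 0.00532 / 0.02928 = 0.1817
β_Dray = 0.04029 / 0.02928 = 1.3760
β_Granby = 0.06239 / 0.02928 = 2.1308
β_Norwood = 0.00470 / 0.02928 = 0.1605
β_P = Σ w_i β_i = 0.15×0.1817 + 0.27×1.3760 + 0.29×2.1308 + 0.29×0.1605 = 1.0633
MRP = 7.7% − 2.0% = 5.70%
E(R_P) = R_f + β_P × MRP = 2.0% + 1.0633 × 5.7% = 8.06%

8.06%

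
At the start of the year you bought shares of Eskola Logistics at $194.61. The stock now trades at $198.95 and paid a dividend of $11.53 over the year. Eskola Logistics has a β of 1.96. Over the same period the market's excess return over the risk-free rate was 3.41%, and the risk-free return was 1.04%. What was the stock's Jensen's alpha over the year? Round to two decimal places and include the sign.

+0.43%

Realised HPR = (P1 + D1 − P0) / P0 = (198.95 + 11.53 − 194.61) / 194.61 = 15.87 / 194.61 = 8.1548%
CAPM required = R_f + β·MRP = 1.04% + 1.96 × 3.41% = 7.7236%
α = realised − required = 8.1548% − 7.7236% = +0.43%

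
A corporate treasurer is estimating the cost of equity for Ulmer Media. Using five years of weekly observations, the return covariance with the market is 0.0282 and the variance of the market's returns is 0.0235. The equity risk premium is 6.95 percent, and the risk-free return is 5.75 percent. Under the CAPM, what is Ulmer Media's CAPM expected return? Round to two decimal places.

β = Cov(R_i, R_m) / Var(R_m) = 0.0282 / 0.0235 = 1.2000
E(R) = R_f + β × MRP = 5.75% + 1.2000 × 6.95% = 14.09%

14.09%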